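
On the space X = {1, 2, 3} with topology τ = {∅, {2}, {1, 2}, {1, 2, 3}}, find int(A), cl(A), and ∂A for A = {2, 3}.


int(A) = {2}, cl(A) = {1, 2, 3}, ∂A = {1, 3}.

Closed sets in (X, τ) are complements of opens:
  closed(X, τ) = {∅, {3}, {1, 3}, {1, 2, 3}}.
int(A) = ⋃ {U ∈ τ : U ⊆ A}. Opens contained in A: ∅, {2}.
Taking the union of these: int(A) = {2}.
cl(A) = ⋂ {C closed : A ⊆ C}. Closed sets containing A: {1, 2, 3}.
Intersecting these: cl(A) = {1, 2, 3}.
∂A = cl(A) ∖ int(A) = {1, 2, 3} ∖ {2} = {1, 3}.


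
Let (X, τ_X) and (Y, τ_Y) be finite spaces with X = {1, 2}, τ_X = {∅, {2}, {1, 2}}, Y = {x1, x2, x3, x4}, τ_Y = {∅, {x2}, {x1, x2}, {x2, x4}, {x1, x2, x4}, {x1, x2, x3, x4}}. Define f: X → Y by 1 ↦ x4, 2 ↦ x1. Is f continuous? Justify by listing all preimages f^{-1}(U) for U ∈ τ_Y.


f is NOT continuous.

Compute f^{-1}(U) for each U ∈ τ_Y:
  U = ∅: f^{-1}(U) = ∅ ∈ τ_X ✓.
  U = {x2}: f^{-1}(U) = ∅ ∈ τ_X ✓.
  U = {x1, x2}: f^{-1}(U) = {2} ∈ τ_X ✓.
  U = {x2, x4}: f^{-1}(U) = {1} ∉ τ_X ✗.
  U = {x1, x2, x4}: f^{-1}(U) = {1, 2} ∈ τ_X ✓.
  U = {x1, x2, x3, x4}: f^{-1}(U) = {1, 2} ∈ τ_X ✓.
Found U = {x2, x4} with f^{-1}(U) = {1} not in τ_X. Therefore f is NOT continuous.


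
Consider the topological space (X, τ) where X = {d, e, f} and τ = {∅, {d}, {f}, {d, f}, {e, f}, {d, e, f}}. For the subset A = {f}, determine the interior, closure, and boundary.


int(A) = {f}, cl(A) = {e, f}, ∂A = {e}.

Closed sets in (X, τ) are complements of opens:
  closed(X, τ) = {∅, {d}, {e}, {d, e}, {e, f}, {d, e, f}}.
int(A) = ⋃ {U ∈ τ : U ⊆ A}. Opens contained in A: ∅, {f}.
Taking the union of these: int(A) = {f}.
cl(A) = ⋂ {C closed : A ⊆ C}. Closed sets containing A: {e, f}, {d, e, f}.
Intersecting these: cl(A) = {e, f}.
∂A = cl(A) ∖ int(A) = {e, f} ∖ {f} = {e}.


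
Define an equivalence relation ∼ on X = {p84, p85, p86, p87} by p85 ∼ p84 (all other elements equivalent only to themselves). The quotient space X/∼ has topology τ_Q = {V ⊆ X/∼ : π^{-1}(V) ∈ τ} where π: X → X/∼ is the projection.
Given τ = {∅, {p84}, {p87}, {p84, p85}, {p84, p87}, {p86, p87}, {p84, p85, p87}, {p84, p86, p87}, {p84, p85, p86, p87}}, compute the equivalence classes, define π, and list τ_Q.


X/∼ = {[p84=p85], [p86], [p87]}; |τ_Q| = 6.

Equivalence classes: [p84=p85], [p86], [p87].
Quotient map π: X → X/∼ sends p84 ↦ [p84=p85], p85 ↦ [p84=p85], p86 ↦ [p86], p87 ↦ [p87].
For each subset V ⊆ X/∼, compute π^{-1}(V) ⊆ X and check whether π^{-1}(V) ∈ τ. V is open in τ_Q iff π^{-1}(V) ∈ τ.
  V = {}: π^{-1}(V) = ∅ ∈ τ ✓.
  V = {[p84=p85]}: π^{-1}(V) = {p84, p85} ∈ τ ✓.
  V = {[p86]}: π^{-1}(V) = {p86} ∉ τ ✗.
  V = {[p84=p85], [p86]}: π^{-1}(V) = {p84, p85, p86} ∉ τ ✗.
  V = {[p87]}: π^{-1}(V) = {p87} ∈ τ ✓.
  V = {[p84=p85], [p87]}: π^{-1}(V) = {p84, p85, p87} ∈ τ ✓.
  V = {[p86], [p87]}: π^{-1}(V) = {p86, p87} ∈ τ ✓.
  V = {[p84=p85], [p86], [p87]}: π^{-1}(V) = {p84, p85, p86, p87} ∈ τ ✓.
Open sets in the quotient: τ_Q = {{}, {[p84=p85]}, {[p87]}, {[p84=p85], [p87]}, {[p86], [p87]}, {[p84=p85], [p86], [p87]}} (6 elements).


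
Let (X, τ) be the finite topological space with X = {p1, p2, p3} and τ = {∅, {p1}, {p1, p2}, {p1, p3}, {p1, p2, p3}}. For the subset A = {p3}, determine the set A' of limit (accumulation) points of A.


A' = ∅

For each x ∈ X, list the open sets U ∈ τ with x ∈ U, then check whether U ∩ (A ∖ {x}) ≠ ∅ for every such U.
  x = p1: open {p1} ∋ x has {p1} ∩ (A ∖ {p1}) = ∅, so x is NOT a limit point.
  x = p2: open {p1, p2} ∋ x has {p1, p2} ∩ (A ∖ {p2}) = ∅, so x is NOT a limit point.
  x = p3: open {p1, p3} ∋ x has {p1, p3} ∩ (A ∖ {p3}) = ∅, so x is NOT a limit point.
Collecting: A' = ∅.


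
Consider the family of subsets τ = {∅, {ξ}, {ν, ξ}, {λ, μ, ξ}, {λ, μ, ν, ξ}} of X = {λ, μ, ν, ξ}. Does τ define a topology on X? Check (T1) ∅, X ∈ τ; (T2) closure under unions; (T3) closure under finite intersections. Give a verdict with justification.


τ IS a topology on X.

Axiom (T1): ∅ ∈ τ? Yes; X ∈ τ? Yes.
Axiom (T2/T3): check pairwise unions and intersections of members of τ.
All pairwise intersections and unions checked — each lies in τ. Therefore τ satisfies (T1), (T2), (T3): it IS a topology on X.


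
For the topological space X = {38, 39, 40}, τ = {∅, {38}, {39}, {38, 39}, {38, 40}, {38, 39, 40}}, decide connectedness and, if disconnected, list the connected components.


(X, τ) is disconnected; components = [{39}, {38, 40}].

Find clopen sets (U ∈ τ with X ∖ U ∈ τ):
  U = ∅, X ∖ U = {38, 39, 40} — both open, so U is clopen.
  U = {39}, X ∖ U = {38, 40} — both open, so U is clopen.
  U = {38, 40}, X ∖ U = {39} — both open, so U is clopen.
  U = {38, 39, 40}, X ∖ U = ∅ — both open, so U is clopen.
Nontrivial clopen(s) exist: e.g. {39}. So (X, τ) is disconnected.
Compute connected components by grouping points that agree on all clopens:
  component: {39}
  component: {38, 40}


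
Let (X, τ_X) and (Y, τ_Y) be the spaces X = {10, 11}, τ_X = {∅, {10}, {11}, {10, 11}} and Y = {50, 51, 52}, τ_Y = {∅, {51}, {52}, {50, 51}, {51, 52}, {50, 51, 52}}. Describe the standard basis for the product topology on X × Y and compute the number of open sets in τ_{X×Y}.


Basis B = {∅ × ∅, {10} × {51}, {10} × {52}, {11} × {51}, {11} × {52}, {10} × {50, 51}, {10} × {51, 52}, {10, 11} × {51}, {10, 11} × {52}, {11} × {50, 51}, {11} × {51, 52}, {10} × {50, 51, 52}, {11} × {50, 51, 52}, {10, 11} × {50, 51}, {10, 11} × {51, 52}, {10, 11} × {50, 51, 52}}; |τ_{X×Y}| = 36.

Enumerate products U × V with U ∈ τ_X, V ∈ τ_Y (deduplicated):
  ∅ × ∅ = {} (∅)
  {10} × {51} = {(10,51)}
  {10} × {52} = {(10,52)}
  {11} × {51} = {(11,51)}
  {11} × {52} = {(11,52)}
  {10} × {50, 51} = {(10,50), (10,51)}
  {10} × {51, 52} = {(10,51), (10,52)}
  {10, 11} × {51} = {(10,51), (11,51)}
  {10, 11} × {52} = {(10,52), (11,52)}
  {11} × {50, 51} = {(11,50), (11,51)}
  {11} × {51, 52} = {(11,51), (11,52)}
  {10} × {50, 51, 52} = {(10,50), (10,51), (10,52)}
  {11} × {50, 51, 52} = {(11,50), (11,51), (11,52)}
  {10, 11} × {50, 51} = {(10,50), (10,51), (11,50), (11,51)}
  {10, 11} × {51, 52} = {(10,51), (10,52), (11,51), (11,52)}
  {10, 11} × {50, 51, 52} = {(10,50), (10,51), (10,52), (11,50), (11,51), (11,52)}
These 16 distinct sets form the basis B.
Close under arbitrary unions to get τ_{X×Y}; counting gives |τ_{X×Y}| = 36.


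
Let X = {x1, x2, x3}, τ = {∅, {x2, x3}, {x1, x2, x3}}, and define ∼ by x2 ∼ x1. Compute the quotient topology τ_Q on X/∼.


X/∼ = {[x1=x2], [x3]}; |τ_Q| = 2.

Equivalence classes: [x1=x2], [x3].
Quotient map π: X → X/∼ sends x1 ↦ [x1=x2], x2 ↦ [x1=x2], x3 ↦ [x3].
For each subset V ⊆ X/∼, compute π^{-1}(V) ⊆ X and check whether π^{-1}(V) ∈ τ. V is open in τ_Q iff π^{-1}(V) ∈ τ.
  V = {}: π^{-1}(V) = ∅ ∈ τ ✓.
  V = {[x1=x2]}: π^{-1}(V) = {x1, x2} ∉ τ ✗.
  V = {[x3]}: π^{-1}(V) = {x3} ∉ τ ✗.
  V = {[x1=x2], [x3]}: π^{-1}(V) = {x1, x2, x3} ∈ τ ✓.
Open sets in the quotient: τ_Q = {{}, {[x1=x2], [x3]}} (2 elements).


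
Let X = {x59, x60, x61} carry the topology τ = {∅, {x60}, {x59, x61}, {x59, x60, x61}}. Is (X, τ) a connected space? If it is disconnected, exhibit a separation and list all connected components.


(X, τ) is disconnected; components = [{x60}, {x59, x61}].

Find clopen sets (U ∈ τ with X ∖ U ∈ τ):
  U = ∅, X ∖ U = {x59, x60, x61} — both open, so U is clopen.
  U = {x60}, X ∖ U = {x59, x61} — both open, so U is clopen.
  U = {x59, x61}, X ∖ U = {x60} — both open, so U is clopen.
  U = {x59, x60, x61}, X ∖ U = ∅ — both open, so U is clopen.
Nontrivial clopen(s) exist: e.g. {x59, x61}. So (X, τ) is disconnected.
Compute connected components by grouping points that agree on all clopens:
  component: {x60}
  component: {x59, x61}


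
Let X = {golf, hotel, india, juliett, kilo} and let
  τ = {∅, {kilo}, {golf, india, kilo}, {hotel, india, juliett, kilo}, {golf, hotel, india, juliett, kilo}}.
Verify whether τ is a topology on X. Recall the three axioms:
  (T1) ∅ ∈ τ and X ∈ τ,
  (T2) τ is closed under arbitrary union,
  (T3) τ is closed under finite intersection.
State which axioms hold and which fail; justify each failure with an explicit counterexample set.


τ is NOT a topology on X.

Axiom (T1): ∅ ∈ τ? Yes; X ∈ τ? Yes.
Axiom (T2/T3): check pairwise unions and intersections of members of τ.
Counterexample for (T3): {golf, india, kilo} ∩ {hotel, india, juliett, kilo} = {india, kilo} ∉ τ. Therefore τ is NOT a topology.


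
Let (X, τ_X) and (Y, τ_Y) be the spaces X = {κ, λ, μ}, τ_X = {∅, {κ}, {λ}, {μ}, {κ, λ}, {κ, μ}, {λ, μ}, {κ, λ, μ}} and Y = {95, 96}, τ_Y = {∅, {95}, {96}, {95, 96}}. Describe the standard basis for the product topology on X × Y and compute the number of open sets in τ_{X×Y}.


Basis B = {∅ × ∅, {κ} × {95}, {κ} × {96}, {λ} × {95}, {λ} × {96}, {μ} × {95}, {μ} × {96}, {κ} × {95, 96}, {κ, λ} × {95}, {κ, μ} × {95}, {κ, λ} × {96}, {κ, μ} × {96}, {λ} × {95, 96}, {λ, μ} × {95}, {λ, μ} × {96}, {μ} × {95, 96}, {κ, λ, μ} × {95}, {κ, λ, μ} × {96}, {κ, λ} × {95, 96}, {κ, μ} × {95, 96}, {λ, μ} × {95, 96}, {κ, λ, μ} × {95, 96}}; |τ_{X×Y}| = 64.

Enumerate products U × V with U ∈ τ_X, V ∈ τ_Y (deduplicated):
  ∅ × ∅ = {} (∅)
  {κ} × {95} = {(κ,95)}
  {κ} × {96} = {(κ,96)}
  {λ} × {95} = {(λ,95)}
  {λ} × {96} = {(λ,96)}
  {μ} × {95} = {(μ,95)}
  {μ} × {96} = {(μ,96)}
  {κ} × {95, 96} = {(κ,95), (κ,96)}
  {κ, λ} × {95} = {(κ,95), (λ,95)}
  {κ, μ} × {95} = {(κ,95), (μ,95)}
  {κ, λ} × {96} = {(κ,96), (λ,96)}
  {κ, μ} × {96} = {(κ,96), (μ,96)}
  {λ} × {95, 96} = {(λ,95), (λ,96)}
  {λ, μ} × {95} = {(λ,95), (μ,95)}
  {λ, μ} × {96} = {(λ,96), (μ,96)}
  {μ} × {95, 96} = {(μ,95), (μ,96)}
  {κ, λ, μ} × {95} = {(κ,95), (λ,95), (μ,95)}
  {κ, λ, μ} × {96} = {(κ,96), (λ,96), (μ,96)}
  {κ, λ} × {95, 96} = {(κ,95), (κ,96), (λ,95), (λ,96)}
  {κ, μ} × {95, 96} = {(κ,95), (κ,96), (μ,95), (μ,96)}
  {λ, μ} × {95, 96} = {(λ,95), (λ,96), (μ,95), (μ,96)}
  {κ, λ, μ} × {95, 96} = {(κ,95), (κ,96), (λ,95), (λ,96), (μ,95), (μ,96)}
These 22 distinct sets form the basis B.
Close under arbitrary unions to get τ_{X×Y}; counting gives |τ_{X×Y}| = 64.


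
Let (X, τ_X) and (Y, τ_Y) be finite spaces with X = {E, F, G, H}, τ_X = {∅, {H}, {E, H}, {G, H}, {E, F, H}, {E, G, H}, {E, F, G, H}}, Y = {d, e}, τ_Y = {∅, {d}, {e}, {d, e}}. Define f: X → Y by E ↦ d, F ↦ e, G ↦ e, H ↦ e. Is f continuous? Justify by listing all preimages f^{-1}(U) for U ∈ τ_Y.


f is NOT continuous.

Compute f^{-1}(U) for each U ∈ τ_Y:
  U = ∅: f^{-1}(U) = ∅ ∈ τ_X ✓.
  U = {d}: f^{-1}(U) = {E} ∉ τ_X ✗.
  U = {e}: f^{-1}(U) = {F, G, H} ∉ τ_X ✗.
  U = {d, e}: f^{-1}(U) = {E, F, G, H} ∈ τ_X ✓.
Found U = {d} with f^{-1}(U) = {E} not in τ_X. Therefore f is NOT continuous.


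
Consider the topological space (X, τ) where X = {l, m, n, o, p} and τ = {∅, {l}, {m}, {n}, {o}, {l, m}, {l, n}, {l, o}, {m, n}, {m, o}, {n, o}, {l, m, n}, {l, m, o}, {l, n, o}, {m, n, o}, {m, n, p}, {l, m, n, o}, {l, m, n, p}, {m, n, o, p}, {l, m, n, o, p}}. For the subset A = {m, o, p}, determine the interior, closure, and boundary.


int(A) = {m, o}, cl(A) = {m, o, p}, ∂A = {p}.

Closed sets in (X, τ) are complements of opens:
  closed(X, τ) = {∅, {l}, {o}, {p}, {l, o}, {l, p}, {m, p}, {n, p}, {o, p}, {l, m, p}, {l, n, p}, {l, o, p}, {m, n, p}, {m, o, p}, {n, o, p}, {l, m, n, p}, {l, m, o, p}, {l, n, o, p}, {m, n, o, p}, {l, m, n, o, p}}.
int(A) = ⋃ {U ∈ τ : U ⊆ A}. Opens contained in A: ∅, {m}, {o}, {m, o}.
Taking the union of these: int(A) = {m, o}.
cl(A) = ⋂ {C closed : A ⊆ C}. Closed sets containing A: {m, o, p}, {l, m, o, p}, {m, n, o, p}, {l, m, n, o, p}.
Intersecting these: cl(A) = {m, o, p}.
∂A = cl(A) ∖ int(A) = {m, o, p} ∖ {m, o} = {p}.


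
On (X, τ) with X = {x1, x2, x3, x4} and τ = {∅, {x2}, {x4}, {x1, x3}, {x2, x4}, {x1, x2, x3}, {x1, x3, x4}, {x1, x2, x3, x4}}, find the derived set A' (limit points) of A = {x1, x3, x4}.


A' = {x1, x3}

For each x ∈ X, list the open sets U ∈ τ with x ∈ U, then check whether U ∩ (A ∖ {x}) ≠ ∅ for every such U.
  x = x1: opens ∋ x are {x1, x3}, {x1, x2, x3}, {x1, x3, x4}, {x1, x2, x3, x4}; each meets A ∖ {x1}, so x IS a limit point.
  x = x2: open {x2} ∋ x has {x2} ∩ (A ∖ {x2}) = ∅, so x is NOT a limit point.
  x = x3: opens ∋ x are {x1, x3}, {x1, x2, x3}, {x1, x3, x4}, {x1, x2, x3, x4}; each meets A ∖ {x3}, so x IS a limit point.
  x = x4: open {x4} ∋ x has {x4} ∩ (A ∖ {x4}) = ∅, so x is NOT a limit point.
Collecting: A' = {x1, x3}.


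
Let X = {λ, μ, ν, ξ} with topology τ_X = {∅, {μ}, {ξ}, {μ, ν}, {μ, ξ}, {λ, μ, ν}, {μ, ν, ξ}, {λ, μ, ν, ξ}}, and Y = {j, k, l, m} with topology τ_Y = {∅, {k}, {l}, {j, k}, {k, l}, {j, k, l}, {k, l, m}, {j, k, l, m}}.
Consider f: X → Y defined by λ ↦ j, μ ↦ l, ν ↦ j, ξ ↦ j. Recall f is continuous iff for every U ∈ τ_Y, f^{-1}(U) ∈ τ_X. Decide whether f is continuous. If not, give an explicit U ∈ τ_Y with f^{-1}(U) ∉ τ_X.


f is NOT continuous.

Compute f^{-1}(U) for each U ∈ τ_Y:
  U = ∅: f^{-1}(U) = ∅ ∈ τ_X ✓.
  U = {k}: f^{-1}(U) = ∅ ∈ τ_X ✓.
  U = {l}: f^{-1}(U) = {μ} ∈ τ_X ✓.
  U = {j, k}: f^{-1}(U) = {λ, ν, ξ} ∉ τ_X ✗.
  U = {k, l}: f^{-1}(U) = {μ} ∈ τ_X ✓.
  U = {j, k, l}: f^{-1}(U) = {λ, μ, ν, ξ} ∈ τ_X ✓.
  U = {k, l, m}: f^{-1}(U) = {μ} ∈ τ_X ✓.
  U = {j, k, l, m}: f^{-1}(U) = {λ, μ, ν, ξ} ∈ τ_X ✓.
Found U = {j, k} with f^{-1}(U) = {λ, ν, ξ} not in τ_X. Therefore f is NOT continuous.


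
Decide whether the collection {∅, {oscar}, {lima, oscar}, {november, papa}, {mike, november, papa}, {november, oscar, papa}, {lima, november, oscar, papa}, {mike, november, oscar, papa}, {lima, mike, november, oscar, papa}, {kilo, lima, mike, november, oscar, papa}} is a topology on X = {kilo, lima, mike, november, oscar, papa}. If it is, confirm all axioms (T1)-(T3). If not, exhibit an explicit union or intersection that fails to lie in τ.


τ IS a topology on X.

Axiom (T1): ∅ ∈ τ? Yes; X ∈ τ? Yes.
Axiom (T2/T3): check pairwise unions and intersections of members of τ.
All pairwise intersections and unions checked — each lies in τ. Therefore τ satisfies (T1), (T2), (T3): it IS a topology on X.


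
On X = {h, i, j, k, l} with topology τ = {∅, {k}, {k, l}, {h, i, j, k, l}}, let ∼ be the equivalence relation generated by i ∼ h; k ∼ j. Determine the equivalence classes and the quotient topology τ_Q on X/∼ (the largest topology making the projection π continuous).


X/∼ = {[h=i], [j=k], [l]}; |τ_Q| = 2.

Equivalence classes: [h=i], [j=k], [l].
Quotient map π: X → X/∼ sends h ↦ [h=i], i ↦ [h=i], j ↦ [j=k], k ↦ [j=k], l ↦ [l].
For each subset V ⊆ X/∼, compute π^{-1}(V) ⊆ X and check whether π^{-1}(V) ∈ τ. V is open in τ_Q iff π^{-1}(V) ∈ τ.
  V = {}: π^{-1}(V) = ∅ ∈ τ ✓.
  V = {[h=i]}: π^{-1}(V) = {h, i} ∉ τ ✗.
  V = {[j=k]}: π^{-1}(V) = {j, k} ∉ τ ✗.
  V = {[h=i], [j=k]}: π^{-1}(V) = {h, i, j, k} ∉ τ ✗.
  V = {[l]}: π^{-1}(V) = {l} ∉ τ ✗.
  V = {[h=i], [l]}: π^{-1}(V) = {h, i, l} ∉ τ ✗.
  V = {[j=k], [l]}: π^{-1}(V) = {j, k, l} ∉ τ ✗.
  V = {[h=i], [j=k], [l]}: π^{-1}(V) = {h, i, j, k, l} ∈ τ ✓.
Open sets in the quotient: τ_Q = {{}, {[h=i], [j=k], [l]}} (2 elements).


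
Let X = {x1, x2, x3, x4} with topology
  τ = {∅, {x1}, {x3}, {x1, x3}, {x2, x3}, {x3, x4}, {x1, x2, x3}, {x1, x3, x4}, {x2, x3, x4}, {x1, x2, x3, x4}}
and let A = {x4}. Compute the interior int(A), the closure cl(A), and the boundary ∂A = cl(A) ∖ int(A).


int(A) = ∅, cl(A) = {x4}, ∂A = {x4}.

Closed sets in (X, τ) are complements of opens:
  closed(X, τ) = {∅, {x1}, {x2}, {x4}, {x1, x2}, {x1, x4}, {x2, x4}, {x1, x2, x4}, {x2, x3, x4}, {x1, x2, x3, x4}}.
int(A) = ⋃ {U ∈ τ : U ⊆ A}. Opens contained in A: ∅.
Taking the union of these: int(A) = ∅.
cl(A) = ⋂ {C closed : A ⊆ C}. Closed sets containing A: {x4}, {x1, x4}, {x2, x4}, {x1, x2, x4}, {x2, x3, x4}, {x1, x2, x3, x4}.
Intersecting these: cl(A) = {x4}.
∂A = cl(A) ∖ int(A) = {x4} ∖ ∅ = {x4}.


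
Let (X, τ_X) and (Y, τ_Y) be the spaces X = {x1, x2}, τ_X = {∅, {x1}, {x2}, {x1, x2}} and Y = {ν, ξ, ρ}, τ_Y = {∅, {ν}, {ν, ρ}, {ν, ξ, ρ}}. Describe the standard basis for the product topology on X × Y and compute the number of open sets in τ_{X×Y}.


Basis B = {∅ × ∅, {x1} × {ν}, {x2} × {ν}, {x1} × {ν, ρ}, {x1, x2} × {ν}, {x2} × {ν, ρ}, {x1} × {ν, ξ, ρ}, {x2} × {ν, ξ, ρ}, {x1, x2} × {ν, ρ}, {x1, x2} × {ν, ξ, ρ}}; |τ_{X×Y}| = 16.

Enumerate products U × V with U ∈ τ_X, V ∈ τ_Y (deduplicated):
  ∅ × ∅ = {} (∅)
  {x1} × {ν} = {(x1,ν)}
  {x2} × {ν} = {(x2,ν)}
  {x1} × {ν, ρ} = {(x1,ν), (x1,ρ)}
  {x1, x2} × {ν} = {(x1,ν), (x2,ν)}
  {x2} × {ν, ρ} = {(x2,ν), (x2,ρ)}
  {x1} × {ν, ξ, ρ} = {(x1,ν), (x1,ξ), (x1,ρ)}
  {x2} × {ν, ξ, ρ} = {(x2,ν), (x2,ξ), (x2,ρ)}
  {x1, x2} × {ν, ρ} = {(x1,ν), (x1,ρ), (x2,ν), (x2,ρ)}
  {x1, x2} × {ν, ξ, ρ} = {(x1,ν), (x1,ξ), (x1,ρ), (x2,ν), (x2,ξ), (x2,ρ)}
These 10 distinct sets form the basis B.
Close under arbitrary unions to get τ_{X×Y}; counting gives |τ_{X×Y}| = 16.


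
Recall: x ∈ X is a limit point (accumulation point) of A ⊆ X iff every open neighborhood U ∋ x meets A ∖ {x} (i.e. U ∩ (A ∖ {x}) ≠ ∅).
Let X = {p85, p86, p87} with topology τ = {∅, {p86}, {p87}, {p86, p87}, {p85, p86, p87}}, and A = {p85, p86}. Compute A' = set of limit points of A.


A' = {p85}

For each x ∈ X, list the open sets U ∈ τ with x ∈ U, then check whether U ∩ (A ∖ {x}) ≠ ∅ for every such U.
  x = p85: opens ∋ x are {p85, p86, p87}; each meets A ∖ {p85}, so x IS a limit point.
  x = p86: open {p86} ∋ x has {p86} ∩ (A ∖ {p86}) = ∅, so x is NOT a limit point.
  x = p87: open {p87} ∋ x has {p87} ∩ (A ∖ {p87}) = ∅, so x is NOT a limit point.
Collecting: A' = {p85}.


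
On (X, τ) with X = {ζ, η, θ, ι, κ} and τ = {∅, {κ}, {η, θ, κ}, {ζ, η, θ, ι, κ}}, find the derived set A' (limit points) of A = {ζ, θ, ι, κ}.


A' = {ζ, η, θ, ι}

For each x ∈ X, list the open sets U ∈ τ with x ∈ U, then check whether U ∩ (A ∖ {x}) ≠ ∅ for every such U.
  x = ζ: opens ∋ x are {ζ, η, θ, ι, κ}; each meets A ∖ {ζ}, so x IS a limit point.
  x = η: opens ∋ x are {η, θ, κ}, {ζ, η, θ, ι, κ}; each meets A ∖ {η}, so x IS a limit point.
  x = θ: opens ∋ x are {η, θ, κ}, {ζ, η, θ, ι, κ}; each meets A ∖ {θ}, so x IS a limit point.
  x = ι: opens ∋ x are {ζ, η, θ, ι, κ}; each meets A ∖ {ι}, so x IS a limit point.
  x = κ: open {κ} ∋ x has {κ} ∩ (A ∖ {κ}) = ∅, so x is NOT a limit point.
Collecting: A' = {ζ, η, θ, ι}.


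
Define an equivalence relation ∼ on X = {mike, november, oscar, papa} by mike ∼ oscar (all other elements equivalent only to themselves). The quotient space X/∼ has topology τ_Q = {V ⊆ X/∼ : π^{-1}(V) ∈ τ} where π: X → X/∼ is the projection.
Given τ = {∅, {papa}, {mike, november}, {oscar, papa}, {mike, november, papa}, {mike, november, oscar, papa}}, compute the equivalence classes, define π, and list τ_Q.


X/∼ = {[mike=oscar], [november], [papa]}; |τ_Q| = 3.

Equivalence classes: [mike=oscar], [november], [papa].
Quotient map π: X → X/∼ sends mike ↦ [mike=oscar], november ↦ [november], oscar ↦ [mike=oscar], papa ↦ [papa].
For each subset V ⊆ X/∼, compute π^{-1}(V) ⊆ X and check whether π^{-1}(V) ∈ τ. V is open in τ_Q iff π^{-1}(V) ∈ τ.
  V = {}: π^{-1}(V) = ∅ ∈ τ ✓.
  V = {[mike=oscar]}: π^{-1}(V) = {mike, oscar} ∉ τ ✗.
  V = {[november]}: π^{-1}(V) = {november} ∉ τ ✗.
  V = {[mike=oscar], [november]}: π^{-1}(V) = {mike, november, oscar} ∉ τ ✗.
  V = {[papa]}: π^{-1}(V) = {papa} ∈ τ ✓.
  V = {[mike=oscar], [papa]}: π^{-1}(V) = {mike, oscar, papa} ∉ τ ✗.
  V = {[november], [papa]}: π^{-1}(V) = {november, papa} ∉ τ ✗.
  V = {[mike=oscar], [november], [papa]}: π^{-1}(V) = {mike, november, oscar, papa} ∈ τ ✓.
Open sets in the quotient: τ_Q = {{}, {[papa]}, {[mike=oscar], [november], [papa]}} (3 elements).


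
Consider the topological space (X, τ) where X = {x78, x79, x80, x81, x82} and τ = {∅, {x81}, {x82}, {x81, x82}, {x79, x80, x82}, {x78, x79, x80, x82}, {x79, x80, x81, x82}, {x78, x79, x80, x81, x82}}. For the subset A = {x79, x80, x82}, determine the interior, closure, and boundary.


int(A) = {x79, x80, x82}, cl(A) = {x78, x79, x80, x82}, ∂A = {x78}.

Closed sets in (X, τ) are complements of opens:
  closed(X, τ) = {∅, {x78}, {x81}, {x78, x81}, {x78, x79, x80}, {x78, x79, x80, x81}, {x78, x79, x80, x82}, {x78, x79, x80, x81, x82}}.
int(A) = ⋃ {U ∈ τ : U ⊆ A}. Opens contained in A: ∅, {x82}, {x79, x80, x82}.
Taking the union of these: int(A) = {x79, x80, x82}.
cl(A) = ⋂ {C closed : A ⊆ C}. Closed sets containing A: {x78, x79, x80, x82}, {x78, x79, x80, x81, x82}.
Intersecting these: cl(A) = {x78, x79, x80, x82}.
∂A = cl(A) ∖ int(A) = {x78, x79, x80, x82} ∖ {x79, x80, x82} = {x78}.


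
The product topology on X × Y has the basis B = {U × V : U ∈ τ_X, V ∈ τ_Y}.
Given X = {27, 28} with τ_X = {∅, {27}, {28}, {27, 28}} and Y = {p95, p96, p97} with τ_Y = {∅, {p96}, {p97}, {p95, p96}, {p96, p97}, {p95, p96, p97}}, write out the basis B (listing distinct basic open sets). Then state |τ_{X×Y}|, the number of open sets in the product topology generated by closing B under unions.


Basis B = {∅ × ∅, {27} × {p96}, {27} × {p97}, {28} × {p96}, {28} × {p97}, {27} × {p95, p96}, {27} × {p96, p97}, {27, 28} × {p96}, {27, 28} × {p97}, {28} × {p95, p96}, {28} × {p96, p97}, {27} × {p95, p96, p97}, {28} × {p95, p96, p97}, {27, 28} × {p95, p96}, {27, 28} × {p96, p97}, {27, 28} × {p95, p96, p97}}; |τ_{X×Y}| = 36.

Enumerate products U × V with U ∈ τ_X, V ∈ τ_Y (deduplicated):
  ∅ × ∅ = {} (∅)
  {27} × {p96} = {(27,p96)}
  {27} × {p97} = {(27,p97)}
  {28} × {p96} = {(28,p96)}
  {28} × {p97} = {(28,p97)}
  {27} × {p95, p96} = {(27,p95), (27,p96)}
  {27} × {p96, p97} = {(27,p96), (27,p97)}
  {27, 28} × {p96} = {(27,p96), (28,p96)}
  {27, 28} × {p97} = {(27,p97), (28,p97)}
  {28} × {p95, p96} = {(28,p95), (28,p96)}
  {28} × {p96, p97} = {(28,p96), (28,p97)}
  {27} × {p95, p96, p97} = {(27,p95), (27,p96), (27,p97)}
  {28} × {p95, p96, p97} = {(28,p95), (28,p96), (28,p97)}
  {27, 28} × {p95, p96} = {(27,p95), (27,p96), (28,p95), (28,p96)}
  {27, 28} × {p96, p97} = {(27,p96), (27,p97), (28,p96), (28,p97)}
  {27, 28} × {p95, p96, p97} = {(27,p95), (27,p96), (27,p97), (28,p95), (28,p96), (28,p97)}
These 16 distinct sets form the basis B.
Close under arbitrary unions to get τ_{X×Y}; counting gives |τ_{X×Y}| = 36.


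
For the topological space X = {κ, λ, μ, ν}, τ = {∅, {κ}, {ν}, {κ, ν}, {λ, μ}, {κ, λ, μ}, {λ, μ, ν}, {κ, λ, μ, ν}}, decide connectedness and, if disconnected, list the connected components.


(X, τ) is disconnected; components = [{κ}, {ν}, {λ, μ}].

Find clopen sets (U ∈ τ with X ∖ U ∈ τ):
  U = ∅, X ∖ U = {κ, λ, μ, ν} — both open, so U is clopen.
  U = {κ}, X ∖ U = {λ, μ, ν} — both open, so U is clopen.
  U = {ν}, X ∖ U = {κ, λ, μ} — both open, so U is clopen.
  U = {κ, ν}, X ∖ U = {λ, μ} — both open, so U is clopen.
  U = {λ, μ}, X ∖ U = {κ, ν} — both open, so U is clopen.
  U = {κ, λ, μ}, X ∖ U = {ν} — both open, so U is clopen.
  U = {λ, μ, ν}, X ∖ U = {κ} — both open, so U is clopen.
  U = {κ, λ, μ, ν}, X ∖ U = ∅ — both open, so U is clopen.
Nontrivial clopen(s) exist: e.g. {λ, μ, ν}. So (X, τ) is disconnected.
Compute connected components by grouping points that agree on all clopens:
  component: {κ}
  component: {ν}
  component: {λ, μ}


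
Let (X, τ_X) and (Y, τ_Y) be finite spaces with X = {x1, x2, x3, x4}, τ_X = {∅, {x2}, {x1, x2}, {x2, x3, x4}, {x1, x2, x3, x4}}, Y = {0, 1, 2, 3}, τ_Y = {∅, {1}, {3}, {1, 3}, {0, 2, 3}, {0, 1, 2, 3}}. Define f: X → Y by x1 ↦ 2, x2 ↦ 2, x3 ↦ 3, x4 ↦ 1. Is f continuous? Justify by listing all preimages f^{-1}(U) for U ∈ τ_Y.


f is NOT continuous.

Compute f^{-1}(U) for each U ∈ τ_Y:
  U = ∅: f^{-1}(U) = ∅ ∈ τ_X ✓.
  U = {1}: f^{-1}(U) = {x4} ∉ τ_X ✗.
  U = {3}: f^{-1}(U) = {x3} ∉ τ_X ✗.
  U = {1, 3}: f^{-1}(U) = {x3, x4} ∉ τ_X ✗.
  U = {0, 2, 3}: f^{-1}(U) = {x1, x2, x3} ∉ τ_X ✗.
  U = {0, 1, 2, 3}: f^{-1}(U) = {x1, x2, x3, x4} ∈ τ_X ✓.
Found U = {1} with f^{-1}(U) = {x4} not in τ_X. Therefore f is NOT continuous.


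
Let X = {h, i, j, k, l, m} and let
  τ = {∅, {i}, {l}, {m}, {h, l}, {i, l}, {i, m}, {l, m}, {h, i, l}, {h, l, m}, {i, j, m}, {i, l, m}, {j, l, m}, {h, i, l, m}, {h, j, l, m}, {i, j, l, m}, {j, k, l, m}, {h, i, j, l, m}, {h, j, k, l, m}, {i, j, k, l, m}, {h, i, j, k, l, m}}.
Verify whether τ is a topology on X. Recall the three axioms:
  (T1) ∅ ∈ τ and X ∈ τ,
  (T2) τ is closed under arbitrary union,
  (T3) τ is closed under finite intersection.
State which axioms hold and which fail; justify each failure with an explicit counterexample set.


τ is NOT a topology on X.

Axiom (T1): ∅ ∈ τ? Yes; X ∈ τ? Yes.
Axiom (T2/T3): check pairwise unions and intersections of members of τ.
Counterexample for (T3): {i, j, m} ∩ {j, l, m} = {j, m} ∉ τ. Therefore τ is NOT a topology.


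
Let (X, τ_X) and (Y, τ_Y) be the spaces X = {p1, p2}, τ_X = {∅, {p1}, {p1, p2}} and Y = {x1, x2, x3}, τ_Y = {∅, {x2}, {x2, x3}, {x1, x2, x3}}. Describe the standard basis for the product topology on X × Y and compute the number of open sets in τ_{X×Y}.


Basis B = {∅ × ∅, {p1} × {x2}, {p1} × {x2, x3}, {p1, p2} × {x2}, {p1} × {x1, x2, x3}, {p1, p2} × {x2, x3}, {p1, p2} × {x1, x2, x3}}; |τ_{X×Y}| = 10.

Enumerate products U × V with U ∈ τ_X, V ∈ τ_Y (deduplicated):
  ∅ × ∅ = {} (∅)
  {p1} × {x2} = {(p1,x2)}
  {p1} × {x2, x3} = {(p1,x2), (p1,x3)}
  {p1, p2} × {x2} = {(p1,x2), (p2,x2)}
  {p1} × {x1, x2, x3} = {(p1,x1), (p1,x2), (p1,x3)}
  {p1, p2} × {x2, x3} = {(p1,x2), (p1,x3), (p2,x2), (p2,x3)}
  {p1, p2} × {x1, x2, x3} = {(p1,x1), (p1,x2), (p1,x3), (p2,x1), (p2,x2), (p2,x3)}
These 7 distinct sets form the basis B.
Close under arbitrary unions to get τ_{X×Y}; counting gives |τ_{X×Y}| = 10.


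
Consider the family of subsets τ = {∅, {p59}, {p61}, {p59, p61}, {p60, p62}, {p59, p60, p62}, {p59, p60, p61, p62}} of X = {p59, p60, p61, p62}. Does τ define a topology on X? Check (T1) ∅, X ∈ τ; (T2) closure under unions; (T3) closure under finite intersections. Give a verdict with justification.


τ is NOT a topology on X.

Axiom (T1): ∅ ∈ τ? Yes; X ∈ τ? Yes.
Axiom (T2/T3): check pairwise unions and intersections of members of τ.
Counterexample for (T2): {p61} ∪ {p60, p62} = {p60, p61, p62} ∉ τ. Therefore τ is NOT a topology.


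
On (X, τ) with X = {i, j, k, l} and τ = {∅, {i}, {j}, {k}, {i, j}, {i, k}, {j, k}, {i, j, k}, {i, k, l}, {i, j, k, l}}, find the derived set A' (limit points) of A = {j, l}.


A' = ∅

For each x ∈ X, list the open sets U ∈ τ with x ∈ U, then check whether U ∩ (A ∖ {x}) ≠ ∅ for every such U.
  x = i: open {i} ∋ x has {i} ∩ (A ∖ {i}) = ∅, so x is NOT a limit point.
  x = j: open {j} ∋ x has {j} ∩ (A ∖ {j}) = ∅, so x is NOT a limit point.
  x = k: open {k} ∋ x has {k} ∩ (A ∖ {k}) = ∅, so x is NOT a limit point.
  x = l: open {i, k, l} ∋ x has {i, k, l} ∩ (A ∖ {l}) = ∅, so x is NOT a limit point.
Collecting: A' = ∅.


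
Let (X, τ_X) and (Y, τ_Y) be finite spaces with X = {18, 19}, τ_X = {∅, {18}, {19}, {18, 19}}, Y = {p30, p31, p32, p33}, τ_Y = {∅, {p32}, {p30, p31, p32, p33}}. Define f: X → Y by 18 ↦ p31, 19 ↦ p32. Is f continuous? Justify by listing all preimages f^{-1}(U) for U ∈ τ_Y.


f IS continuous.

Compute f^{-1}(U) for each U ∈ τ_Y:
  U = ∅: f^{-1}(U) = ∅ ∈ τ_X ✓.
  U = {p32}: f^{-1}(U) = {19} ∈ τ_X ✓.
  U = {p30, p31, p32, p33}: f^{-1}(U) = {18, 19} ∈ τ_X ✓.
Every preimage lies in τ_X, so f IS continuous.


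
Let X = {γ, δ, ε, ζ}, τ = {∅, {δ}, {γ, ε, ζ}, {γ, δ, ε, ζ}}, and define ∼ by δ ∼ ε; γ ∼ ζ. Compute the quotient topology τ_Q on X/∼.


X/∼ = {[γ=ζ], [δ=ε]}; |τ_Q| = 2.

Equivalence classes: [γ=ζ], [δ=ε].
Quotient map π: X → X/∼ sends γ ↦ [γ=ζ], δ ↦ [δ=ε], ε ↦ [δ=ε], ζ ↦ [γ=ζ].
For each subset V ⊆ X/∼, compute π^{-1}(V) ⊆ X and check whether π^{-1}(V) ∈ τ. V is open in τ_Q iff π^{-1}(V) ∈ τ.
  V = {}: π^{-1}(V) = ∅ ∈ τ ✓.
  V = {[γ=ζ]}: π^{-1}(V) = {γ, ζ} ∉ τ ✗.
  V = {[δ=ε]}: π^{-1}(V) = {δ, ε} ∉ τ ✗.
  V = {[γ=ζ], [δ=ε]}: π^{-1}(V) = {γ, δ, ε, ζ} ∈ τ ✓.
Open sets in the quotient: τ_Q = {{}, {[γ=ζ], [δ=ε]}} (2 elements).


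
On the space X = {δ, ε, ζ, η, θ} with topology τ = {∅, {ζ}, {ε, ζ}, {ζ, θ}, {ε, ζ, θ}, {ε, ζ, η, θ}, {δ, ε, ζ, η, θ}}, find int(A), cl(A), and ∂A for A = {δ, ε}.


int(A) = ∅, cl(A) = {δ, ε, η}, ∂A = {δ, ε, η}.

Closed sets in (X, τ) are complements of opens:
  closed(X, τ) = {∅, {δ}, {δ, η}, {δ, ε, η}, {δ, η, θ}, {δ, ε, η, θ}, {δ, ε, ζ, η, θ}}.
int(A) = ⋃ {U ∈ τ : U ⊆ A}. Opens contained in A: ∅.
Taking the union of these: int(A) = ∅.
cl(A) = ⋂ {C closed : A ⊆ C}. Closed sets containing A: {δ, ε, η}, {δ, ε, η, θ}, {δ, ε, ζ, η, θ}.
Intersecting these: cl(A) = {δ, ε, η}.
∂A = cl(A) ∖ int(A) = {δ, ε, η} ∖ ∅ = {δ, ε, η}.


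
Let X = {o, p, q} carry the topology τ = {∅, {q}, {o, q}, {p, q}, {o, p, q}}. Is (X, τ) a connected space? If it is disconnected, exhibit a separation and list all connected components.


(X, τ) is connected.

Find clopen sets (U ∈ τ with X ∖ U ∈ τ):
  U = ∅, X ∖ U = {o, p, q} — both open, so U is clopen.
  U = {o, p, q}, X ∖ U = ∅ — both open, so U is clopen.
Only trivial clopens (∅ and X) exist, so (X, τ) is connected.
Compute connected components by grouping points that agree on all clopens:
  component: {o, p, q}


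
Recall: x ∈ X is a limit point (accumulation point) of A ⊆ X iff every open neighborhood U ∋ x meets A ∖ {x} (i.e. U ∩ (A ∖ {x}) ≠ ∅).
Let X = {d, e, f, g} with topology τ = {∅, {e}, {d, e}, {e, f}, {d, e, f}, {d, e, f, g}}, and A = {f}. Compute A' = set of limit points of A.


A' = {g}

For each x ∈ X, list the open sets U ∈ τ with x ∈ U, then check whether U ∩ (A ∖ {x}) ≠ ∅ for every such U.
  x = d: open {d, e} ∋ x has {d, e} ∩ (A ∖ {d}) = ∅, so x is NOT a limit point.
  x = e: open {e} ∋ x has {e} ∩ (A ∖ {e}) = ∅, so x is NOT a limit point.
  x = f: open {e, f} ∋ x has {e, f} ∩ (A ∖ {f}) = ∅, so x is NOT a limit point.
  x = g: opens ∋ x are {d, e, f, g}; each meets A ∖ {g}, so x IS a limit point.
Collecting: A' = {g}.


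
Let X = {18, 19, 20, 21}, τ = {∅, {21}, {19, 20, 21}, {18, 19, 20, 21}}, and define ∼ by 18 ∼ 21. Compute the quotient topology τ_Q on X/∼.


X/∼ = {[18=21], [19], [20]}; |τ_Q| = 2.

Equivalence classes: [18=21], [19], [20].
Quotient map π: X → X/∼ sends 18 ↦ [18=21], 19 ↦ [19], 20 ↦ [20], 21 ↦ [18=21].
For each subset V ⊆ X/∼, compute π^{-1}(V) ⊆ X and check whether π^{-1}(V) ∈ τ. V is open in τ_Q iff π^{-1}(V) ∈ τ.
  V = {}: π^{-1}(V) = ∅ ∈ τ ✓.
  V = {[18=21]}: π^{-1}(V) = {18, 21} ∉ τ ✗.
  V = {[19]}: π^{-1}(V) = {19} ∉ τ ✗.
  V = {[18=21], [19]}: π^{-1}(V) = {18, 19, 21} ∉ τ ✗.
  V = {[20]}: π^{-1}(V) = {20} ∉ τ ✗.
  V = {[18=21], [20]}: π^{-1}(V) = {18, 20, 21} ∉ τ ✗.
  V = {[19], [20]}: π^{-1}(V) = {19, 20} ∉ τ ✗.
  V = {[18=21], [19], [20]}: π^{-1}(V) = {18, 19, 20, 21} ∈ τ ✓.
Open sets in the quotient: τ_Q = {{}, {[18=21], [19], [20]}} (2 elements).


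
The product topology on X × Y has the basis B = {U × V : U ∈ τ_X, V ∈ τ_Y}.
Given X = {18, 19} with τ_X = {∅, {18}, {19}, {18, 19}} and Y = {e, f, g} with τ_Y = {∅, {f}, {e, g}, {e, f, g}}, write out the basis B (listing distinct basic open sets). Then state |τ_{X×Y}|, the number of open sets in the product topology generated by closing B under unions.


Basis B = {∅ × ∅, {18} × {f}, {19} × {f}, {18} × {e, g}, {18, 19} × {f}, {19} × {e, g}, {18} × {e, f, g}, {19} × {e, f, g}, {18, 19} × {e, g}, {18, 19} × {e, f, g}}; |τ_{X×Y}| = 16.

Enumerate products U × V with U ∈ τ_X, V ∈ τ_Y (deduplicated):
  ∅ × ∅ = {} (∅)
  {18} × {f} = {(18,f)}
  {19} × {f} = {(19,f)}
  {18} × {e, g} = {(18,e), (18,g)}
  {18, 19} × {f} = {(18,f), (19,f)}
  {19} × {e, g} = {(19,e), (19,g)}
  {18} × {e, f, g} = {(18,e), (18,f), (18,g)}
  {19} × {e, f, g} = {(19,e), (19,f), (19,g)}
  {18, 19} × {e, g} = {(18,e), (18,g), (19,e), (19,g)}
  {18, 19} × {e, f, g} = {(18,e), (18,f), (18,g), (19,e), (19,f), (19,g)}
These 10 distinct sets form the basis B.
Close under arbitrary unions to get τ_{X×Y}; counting gives |τ_{X×Y}| = 16.


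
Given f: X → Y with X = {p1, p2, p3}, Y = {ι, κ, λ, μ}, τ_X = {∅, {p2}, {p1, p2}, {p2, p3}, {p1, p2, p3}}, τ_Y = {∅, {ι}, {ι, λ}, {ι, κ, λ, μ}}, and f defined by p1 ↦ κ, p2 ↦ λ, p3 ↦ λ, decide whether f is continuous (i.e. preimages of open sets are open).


f IS continuous.

Compute f^{-1}(U) for each U ∈ τ_Y:
  U = ∅: f^{-1}(U) = ∅ ∈ τ_X ✓.
  U = {ι}: f^{-1}(U) = ∅ ∈ τ_X ✓.
  U = {ι, λ}: f^{-1}(U) = {p2, p3} ∈ τ_X ✓.
  U = {ι, κ, λ, μ}: f^{-1}(U) = {p1, p2, p3} ∈ τ_X ✓.
Every preimage lies in τ_X, so f IS continuous.


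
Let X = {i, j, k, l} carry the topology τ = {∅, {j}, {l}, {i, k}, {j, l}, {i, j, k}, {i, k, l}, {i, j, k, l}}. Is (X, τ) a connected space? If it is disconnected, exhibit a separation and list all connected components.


(X, τ) is disconnected; components = [{j}, {l}, {i, k}].

Find clopen sets (U ∈ τ with X ∖ U ∈ τ):
  U = ∅, X ∖ U = {i, j, k, l} — both open, so U is clopen.
  U = {j}, X ∖ U = {i, k, l} — both open, so U is clopen.
  U = {l}, X ∖ U = {i, j, k} — both open, so U is clopen.
  U = {i, k}, X ∖ U = {j, l} — both open, so U is clopen.
  U = {j, l}, X ∖ U = {i, k} — both open, so U is clopen.
  U = {i, j, k}, X ∖ U = {l} — both open, so U is clopen.
  U = {i, k, l}, X ∖ U = {j} — both open, so U is clopen.
  U = {i, j, k, l}, X ∖ U = ∅ — both open, so U is clopen.
Nontrivial clopen(s) exist: e.g. {j, l}. So (X, τ) is disconnected.
Compute connected components by grouping points that agree on all clopens:
  component: {j}
  component: {l}
  component: {i, k}


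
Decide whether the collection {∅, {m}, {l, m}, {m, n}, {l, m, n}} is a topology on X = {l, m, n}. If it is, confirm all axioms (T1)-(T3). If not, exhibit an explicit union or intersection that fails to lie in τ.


τ IS a topology on X.

Axiom (T1): ∅ ∈ τ? Yes; X ∈ τ? Yes.
Axiom (T2/T3): check pairwise unions and intersections of members of τ.
All pairwise intersections and unions checked — each lies in τ. Therefore τ satisfies (T1), (T2), (T3): it IS a topology on X.


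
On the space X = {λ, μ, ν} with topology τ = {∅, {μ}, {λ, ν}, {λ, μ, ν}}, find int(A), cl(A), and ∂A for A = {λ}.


int(A) = ∅, cl(A) = {λ, ν}, ∂A = {λ, ν}.

Closed sets in (X, τ) are complements of opens:
  closed(X, τ) = {∅, {μ}, {λ, ν}, {λ, μ, ν}}.
int(A) = ⋃ {U ∈ τ : U ⊆ A}. Opens contained in A: ∅.
Taking the union of these: int(A) = ∅.
cl(A) = ⋂ {C closed : A ⊆ C}. Closed sets containing A: {λ, ν}, {λ, μ, ν}.
Intersecting these: cl(A) = {λ, ν}.
∂A = cl(A) ∖ int(A) = {λ, ν} ∖ ∅ = {λ, ν}.


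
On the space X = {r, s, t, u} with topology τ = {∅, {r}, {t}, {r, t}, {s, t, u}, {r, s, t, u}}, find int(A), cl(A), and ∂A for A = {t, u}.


int(A) = {t}, cl(A) = {s, t, u}, ∂A = {s, u}.

Closed sets in (X, τ) are complements of opens:
  closed(X, τ) = {∅, {r}, {s, u}, {r, s, u}, {s, t, u}, {r, s, t, u}}.
int(A) = ⋃ {U ∈ τ : U ⊆ A}. Opens contained in A: ∅, {t}.
Taking the union of these: int(A) = {t}.
cl(A) = ⋂ {C closed : A ⊆ C}. Closed sets containing A: {s, t, u}, {r, s, t, u}.
Intersecting these: cl(A) = {s, t, u}.
∂A = cl(A) ∖ int(A) = {s, t, u} ∖ {t} = {s, u}.


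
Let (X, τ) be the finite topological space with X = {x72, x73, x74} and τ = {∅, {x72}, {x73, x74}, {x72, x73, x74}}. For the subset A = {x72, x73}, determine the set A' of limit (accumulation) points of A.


A' = {x74}

For each x ∈ X, list the open sets U ∈ τ with x ∈ U, then check whether U ∩ (A ∖ {x}) ≠ ∅ for every such U.
  x = x72: open {x72} ∋ x has {x72} ∩ (A ∖ {x72}) = ∅, so x is NOT a limit point.
  x = x73: open {x73, x74} ∋ x has {x73, x74} ∩ (A ∖ {x73}) = ∅, so x is NOT a limit point.
  x = x74: opens ∋ x are {x73, x74}, {x72, x73, x74}; each meets A ∖ {x74}, so x IS a limit point.
Collecting: A' = {x74}.


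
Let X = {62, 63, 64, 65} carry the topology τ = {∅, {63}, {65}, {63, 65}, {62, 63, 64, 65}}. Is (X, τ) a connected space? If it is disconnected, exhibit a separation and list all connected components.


(X, τ) is connected.

Find clopen sets (U ∈ τ with X ∖ U ∈ τ):
  U = ∅, X ∖ U = {62, 63, 64, 65} — both open, so U is clopen.
  U = {62, 63, 64, 65}, X ∖ U = ∅ — both open, so U is clopen.
Only trivial clopens (∅ and X) exist, so (X, τ) is connected.
Compute connected components by grouping points that agree on all clopens:
  component: {62, 63, 64, 65}


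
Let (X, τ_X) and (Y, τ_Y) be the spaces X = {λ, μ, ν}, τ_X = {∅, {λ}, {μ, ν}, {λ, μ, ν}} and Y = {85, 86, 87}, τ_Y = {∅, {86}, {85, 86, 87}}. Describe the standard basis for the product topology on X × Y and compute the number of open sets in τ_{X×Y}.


Basis B = {∅ × ∅, {λ} × {86}, {μ, ν} × {86}, {λ} × {85, 86, 87}, {λ, μ, ν} × {86}, {μ, ν} × {85, 86, 87}, {λ, μ, ν} × {85, 86, 87}}; |τ_{X×Y}| = 9.

Enumerate products U × V with U ∈ τ_X, V ∈ τ_Y (deduplicated):
  ∅ × ∅ = {} (∅)
  {λ} × {86} = {(λ,86)}
  {μ, ν} × {86} = {(μ,86), (ν,86)}
  {λ} × {85, 86, 87} = {(λ,85), (λ,86), (λ,87)}
  {λ, μ, ν} × {86} = {(λ,86), (μ,86), (ν,86)}
  {μ, ν} × {85, 86, 87} = {(μ,85), (μ,86), (μ,87), (ν,85), (ν,86), (ν,87)}
  {λ, μ, ν} × {85, 86, 87} = {(λ,85), (λ,86), (λ,87), (μ,85), (μ,86), (μ,87), (ν,85), (ν,86), (ν,87)}
These 7 distinct sets form the basis B.
Close under arbitrary unions to get τ_{X×Y}; counting gives |τ_{X×Y}| = 9.


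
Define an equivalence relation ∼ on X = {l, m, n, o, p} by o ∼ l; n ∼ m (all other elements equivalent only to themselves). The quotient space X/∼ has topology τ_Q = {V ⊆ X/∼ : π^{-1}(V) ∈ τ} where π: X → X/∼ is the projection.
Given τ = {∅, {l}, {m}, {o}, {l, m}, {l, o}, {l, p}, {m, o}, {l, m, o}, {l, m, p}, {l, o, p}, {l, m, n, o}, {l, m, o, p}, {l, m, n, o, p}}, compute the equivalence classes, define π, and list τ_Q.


X/∼ = {[l=o], [m=n], [p]}; |τ_Q| = 5.

Equivalence classes: [l=o], [m=n], [p].
Quotient map π: X → X/∼ sends l ↦ [l=o], m ↦ [m=n], n ↦ [m=n], o ↦ [l=o], p ↦ [p].
For each subset V ⊆ X/∼, compute π^{-1}(V) ⊆ X and check whether π^{-1}(V) ∈ τ. V is open in τ_Q iff π^{-1}(V) ∈ τ.
  V = {}: π^{-1}(V) = ∅ ∈ τ ✓.
  V = {[l=o]}: π^{-1}(V) = {l, o} ∈ τ ✓.
  V = {[m=n]}: π^{-1}(V) = {m, n} ∉ τ ✗.
  V = {[l=o], [m=n]}: π^{-1}(V) = {l, m, n, o} ∈ τ ✓.
  V = {[p]}: π^{-1}(V) = {p} ∉ τ ✗.
  V = {[l=o], [p]}: π^{-1}(V) = {l, o, p} ∈ τ ✓.
  V = {[m=n], [p]}: π^{-1}(V) = {m, n, p} ∉ τ ✗.
  V = {[l=o], [m=n], [p]}: π^{-1}(V) = {l, m, n, o, p} ∈ τ ✓.
Open sets in the quotient: τ_Q = {{}, {[l=o]}, {[l=o], [m=n]}, {[l=o], [p]}, {[l=o], [m=n], [p]}} (5 elements).
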